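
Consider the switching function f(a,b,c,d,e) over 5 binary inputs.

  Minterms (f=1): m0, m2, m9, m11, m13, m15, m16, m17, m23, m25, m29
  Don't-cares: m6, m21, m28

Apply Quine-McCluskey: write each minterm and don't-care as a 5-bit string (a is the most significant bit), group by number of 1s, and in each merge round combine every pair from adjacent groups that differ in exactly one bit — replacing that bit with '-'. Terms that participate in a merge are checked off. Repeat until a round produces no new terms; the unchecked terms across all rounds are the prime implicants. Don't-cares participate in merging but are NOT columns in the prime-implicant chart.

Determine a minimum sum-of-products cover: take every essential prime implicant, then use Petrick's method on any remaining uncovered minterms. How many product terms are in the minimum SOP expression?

5

[col 0] 00000*, 00010*, 00110*, 01001*, 01011*, 01101*, 01111*, 10000*, 10001*, 10101*, 10111*, 11001*, 11100*, 11101*
[col 1] -0000, -1001*, -1101*, 00-10, 000-0, 01-01*, 01-11*, 010-1*, 011-1*, 1-001*, 1-101*, 10-01*, 1000-, 101-1, 11-01*, 1110-
[col 2] -1-01, 01--1, 1--01
Prime implicants: -0000, -1-01, 00-10, 000-0, 01--1, 1--01, 1000-, 101-1, 1110-
PI chart (minterm → PIs covering it):
  0 | -0000,000-0
  2 | 00-10,000-0
  9 | -1-01,01--1
  11 | 01--1  (sole → essential)
  13 | -1-01,01--1
  15 | 01--1  (sole → essential)
  16 | -0000,1000-
  17 | 1--01,1000-
  23 | 101-1  (sole → essential)
  25 | -1-01,1--01
  29 | -1-01,1--01,1110-
Essential prime implicants: 01--1, 101-1
Petrick residual → -0000, 00-10, 1--01
Minimum SOP uses 5 PIs: b'c'd'e' + a'b'de' + a'be + ad'e + ab'ce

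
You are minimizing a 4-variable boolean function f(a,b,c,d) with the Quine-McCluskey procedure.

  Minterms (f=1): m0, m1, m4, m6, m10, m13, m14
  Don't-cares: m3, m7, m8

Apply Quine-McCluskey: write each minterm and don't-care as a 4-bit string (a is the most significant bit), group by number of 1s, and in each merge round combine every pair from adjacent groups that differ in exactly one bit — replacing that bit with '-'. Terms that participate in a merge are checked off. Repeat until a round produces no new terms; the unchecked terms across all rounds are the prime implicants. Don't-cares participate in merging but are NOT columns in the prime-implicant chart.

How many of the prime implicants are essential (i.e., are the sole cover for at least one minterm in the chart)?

1

Round 0: 0000✓ 0001✓ 0011✓ 0100✓ 0110✓ 0111✓ 1000✓ 1010✓ 1101 1110✓
Round 1: -000 -110 0-00 0-11 00-1 000- 01-0 011- 1-10 10-0
PIs = {-000, -110, 0-00, 0-11, 00-1, 000-, 01-0, 011-, 1-10, 10-0, 1101}
Coverage chart:
  m0: -000,0-00,000-
  m1: 00-1,000-
  m4: 0-00,01-0
  m6: -110,01-0,011-
  m10: 1-10,10-0
  m13: 1101 ←essential
  m14: -110,1-10
Essential: 1101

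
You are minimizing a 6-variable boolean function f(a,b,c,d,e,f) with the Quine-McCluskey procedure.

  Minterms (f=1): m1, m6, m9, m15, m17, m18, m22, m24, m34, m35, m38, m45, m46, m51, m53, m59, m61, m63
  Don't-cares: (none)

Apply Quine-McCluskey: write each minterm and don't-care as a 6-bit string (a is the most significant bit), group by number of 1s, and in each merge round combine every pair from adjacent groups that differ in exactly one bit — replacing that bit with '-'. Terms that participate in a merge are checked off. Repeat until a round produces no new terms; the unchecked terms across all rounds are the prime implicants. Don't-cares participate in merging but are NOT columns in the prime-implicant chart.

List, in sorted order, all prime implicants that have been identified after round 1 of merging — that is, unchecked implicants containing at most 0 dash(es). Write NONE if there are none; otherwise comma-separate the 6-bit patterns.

001111, 011000

[col 0] 000001*, 000110*, 001001*, 001111, 010001*, 010010*, 010110*, 011000, 100010*, 100011*, 100110*, 101101*, 101110*, 110011*, 110101*, 111011*, 111101*, 111111*
[col 1] -00110, 0-0001, 0-0110, 00-001, 010-10, 1-0011, 1-1101, 10-110, 100-10, 10001-, 11-011, 11-101, 111-11, 1111-1
Prime implicants: -00110, 0-0001, 0-0110, 00-001, 001111, 010-10, 011000, 1-0011, 1-1101, 10-110, 100-10, 10001-, 11-011, 11-101, 111-11, 1111-1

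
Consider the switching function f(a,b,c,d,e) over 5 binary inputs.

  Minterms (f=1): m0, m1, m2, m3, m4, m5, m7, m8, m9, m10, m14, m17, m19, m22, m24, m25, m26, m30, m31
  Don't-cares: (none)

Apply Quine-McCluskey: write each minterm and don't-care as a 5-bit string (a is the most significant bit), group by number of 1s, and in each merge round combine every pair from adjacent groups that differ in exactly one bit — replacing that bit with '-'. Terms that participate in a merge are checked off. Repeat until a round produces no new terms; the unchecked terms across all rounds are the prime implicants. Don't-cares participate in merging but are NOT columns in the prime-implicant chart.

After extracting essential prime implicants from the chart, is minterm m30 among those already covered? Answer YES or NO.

YES

Round 0: 00000✓ 00001✓ 00010✓ 00011✓ 00100✓ 00101✓ 00111✓ 01000✓ 01001✓ 01010✓ 01110✓ 10001✓ 10011✓ 10110✓ 11000✓ 11001✓ 11010✓ 11110✓ 11111✓
Round 1: -0001✓ -0011✓ -1000✓ -1001✓ -1010✓ -1110✓ 0-000✓ 0-001✓ 0-010✓ 00-00✓ 00-01✓ 00-11✓ 000-0✓ 000-1✓ 0000-✓ 0001-✓ 001-1✓ 0010-✓ 01-10✓ 010-0✓ 0100-✓ 1-001✓ 1-110 100-1✓ 11-10✓ 110-0✓ 1100-✓ 1111-
Round 2: --001 -00-1 -1-10 -10-0 -100- 0-0-0 0-00- 00--1 00-0- 000--
PIs = {--001, -00-1, -1-10, -10-0, -100-, 0-0-0, 0-00-, 00--1, 00-0-, 000--, 1-110, 1111-}
Coverage chart:
  m0: 0-0-0,0-00-,00-0-,000--
  m1: --001,-00-1,0-00-,00--1,00-0-,000--
  m2: 0-0-0,000--
  m3: -00-1,00--1,000--
  m4: 00-0- ←essential
  m5: 00--1,00-0-
  m7: 00--1 ←essential
  m8: -10-0,-100-,0-0-0,0-00-
  m9: --001,-100-,0-00-
  m10: -1-10,-10-0,0-0-0
  m14: -1-10 ←essential
  m17: --001,-00-1
  m19: -00-1 ←essential
  m22: 1-110 ←essential
  m24: -10-0,-100-
  m25: --001,-100-
  m26: -1-10,-10-0
  m30: -1-10,1-110,1111-
  m31: 1111- ←essential
Essential: -00-1, -1-10, 00--1, 00-0-, 1-110, 1111-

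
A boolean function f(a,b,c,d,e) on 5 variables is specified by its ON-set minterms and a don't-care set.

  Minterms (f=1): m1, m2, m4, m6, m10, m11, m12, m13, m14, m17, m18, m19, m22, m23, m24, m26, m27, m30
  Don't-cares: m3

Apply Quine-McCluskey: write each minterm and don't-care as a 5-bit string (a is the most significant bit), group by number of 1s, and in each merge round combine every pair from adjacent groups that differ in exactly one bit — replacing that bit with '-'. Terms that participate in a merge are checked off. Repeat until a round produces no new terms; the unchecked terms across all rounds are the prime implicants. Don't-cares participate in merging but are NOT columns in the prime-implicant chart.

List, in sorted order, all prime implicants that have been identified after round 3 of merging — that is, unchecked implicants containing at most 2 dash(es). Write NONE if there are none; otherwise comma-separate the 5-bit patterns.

-00-1, 0-1-0, 0110-, 10-1-, 110-0

[col 0] 00001*, 00010*, 00011*, 00100*, 00110*, 01010*, 01011*, 01100*, 01101*, 01110*, 10001*, 10010*, 10011*, 10110*, 10111*, 11000*, 11010*, 11011*, 11110*
[col 1] -0001*, -0010*, -0011*, -0110*, -1010*, -1011*, -1110*, 0-010*, 0-011*, 0-100*, 0-110*, 00-10*, 000-1*, 0001-*, 001-0*, 01-10*, 0101-*, 011-0*, 0110-, 1-010*, 1-011*, 1-110*, 10-10*, 10-11*, 100-1*, 1001-*, 1011-*, 11-10*, 110-0, 1101-*
[col 2] --010*, --011*, --110*, -0-10*, -00-1, -001-*, -1-10*, -101-*, 0--10*, 0-01-*, 0-1-0, 1--10*, 1-01-*, 10-1-
[col 3] ---10, --01-
Prime implicants: ---10, --01-, -00-1, 0-1-0, 0110-, 10-1-, 110-0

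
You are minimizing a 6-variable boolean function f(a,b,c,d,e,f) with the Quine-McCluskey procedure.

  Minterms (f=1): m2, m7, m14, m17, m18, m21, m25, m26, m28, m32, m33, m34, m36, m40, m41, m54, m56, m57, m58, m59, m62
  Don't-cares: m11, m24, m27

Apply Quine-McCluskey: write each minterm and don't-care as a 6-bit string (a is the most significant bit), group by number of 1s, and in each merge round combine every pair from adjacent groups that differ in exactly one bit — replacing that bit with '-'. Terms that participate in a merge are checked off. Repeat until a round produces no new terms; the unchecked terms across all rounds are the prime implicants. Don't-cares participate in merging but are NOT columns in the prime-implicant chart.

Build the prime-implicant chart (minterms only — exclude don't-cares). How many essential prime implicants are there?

8

Round 0: 000010✓ 000111 001011✓ 001110 010001✓ 010010✓ 010101✓ 011000✓ 011001✓ 011010✓ 011011✓ 011100✓ 100000✓ 100001✓ 100010✓ 100100✓ 101000✓ 101001✓ 110110✓ 111000✓ 111001✓ 111010✓ 111011✓ 111110✓
Round 1: -00010 -11000✓ -11001✓ -11010✓ -11011✓ 0-0010 0-1011 01-001 01-010 010-01 011-00 0110-0✓ 0110-1✓ 01100-✓ 01101-✓ 1-1000✓ 1-1001✓ 10-000✓ 10-001✓ 100-00 1000-0 10000-✓ 10100-✓ 11-110 111-10 1110-0✓ 1110-1✓ 11100-✓ 11101-✓
Round 2: -110-0✓ -110-1✓ -1100-✓ -1101-✓ 0110--✓ 1-100- 10-00- 1110--✓
Round 3: -110--
PIs = {-00010, -110--, 0-0010, 0-1011, 000111, 001110, 01-001, 01-010, 010-01, 011-00, 1-100-, 10-00-, 100-00, 1000-0, 11-110, 111-10}
Coverage chart:
  m2: -00010,0-0010
  m7: 000111 ←essential
  m14: 001110 ←essential
  m17: 01-001,010-01
  m18: 0-0010,01-010
  m21: 010-01 ←essential
  m25: -110--,01-001
  m26: -110--,01-010
  m28: 011-00 ←essential
  m32: 10-00-,100-00,1000-0
  m33: 10-00- ←essential
  m34: -00010,1000-0
  m36: 100-00 ←essential
  m40: 1-100-,10-00-
  m41: 1-100-,10-00-
  m54: 11-110 ←essential
  m56: -110--,1-100-
  m57: -110--,1-100-
  m58: -110--,111-10
  m59: -110-- ←essential
  m62: 11-110,111-10
Essential: -110--, 000111, 001110, 010-01, 011-00, 10-00-, 100-00, 11-110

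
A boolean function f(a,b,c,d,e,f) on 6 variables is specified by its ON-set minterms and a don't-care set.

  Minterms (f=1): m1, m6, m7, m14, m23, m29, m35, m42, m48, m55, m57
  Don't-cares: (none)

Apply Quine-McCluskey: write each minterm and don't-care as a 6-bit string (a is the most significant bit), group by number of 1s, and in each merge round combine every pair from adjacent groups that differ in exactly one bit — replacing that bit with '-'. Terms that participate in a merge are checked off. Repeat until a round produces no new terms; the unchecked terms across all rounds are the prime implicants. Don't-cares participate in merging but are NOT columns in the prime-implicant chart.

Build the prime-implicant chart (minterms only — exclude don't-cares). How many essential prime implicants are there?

8

[col 0] 000001, 000110*, 000111*, 001110*, 010111*, 011101, 100011, 101010, 110000, 110111*, 111001
[col 1] -10111, 0-0111, 00-110, 00011-
Prime implicants: -10111, 0-0111, 00-110, 000001, 00011-, 011101, 100011, 101010, 110000, 111001
PI chart (minterm → PIs covering it):
  1 | 000001  (sole → essential)
  6 | 00-110,00011-
  7 | 0-0111,00011-
  14 | 00-110  (sole → essential)
  23 | -10111,0-0111
  29 | 011101  (sole → essential)
  35 | 100011  (sole → essential)
  42 | 101010  (sole → essential)
  48 | 110000  (sole → essential)
  55 | -10111  (sole → essential)
  57 | 111001  (sole → essential)
Essential prime implicants: -10111, 00-110, 000001, 011101, 100011, 101010, 110000, 111001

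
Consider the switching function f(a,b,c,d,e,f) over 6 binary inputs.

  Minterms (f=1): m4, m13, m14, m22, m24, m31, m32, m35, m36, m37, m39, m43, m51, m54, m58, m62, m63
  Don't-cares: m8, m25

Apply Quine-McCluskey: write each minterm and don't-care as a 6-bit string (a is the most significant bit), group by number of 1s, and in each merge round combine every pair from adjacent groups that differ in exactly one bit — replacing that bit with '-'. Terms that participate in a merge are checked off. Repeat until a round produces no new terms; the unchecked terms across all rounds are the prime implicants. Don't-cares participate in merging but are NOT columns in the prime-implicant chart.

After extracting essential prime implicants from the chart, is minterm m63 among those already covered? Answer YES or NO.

YES

Round 0: 000100✓ 001000✓ 001101 001110 010110✓ 011000✓ 011001✓ 011111✓ 100000✓ 100011✓ 100100✓ 100101✓ 100111✓ 101011✓ 110011✓ 110110✓ 111010✓ 111110✓ 111111✓
Round 1: -00100 -10110 -11111 0-1000 01100- 1-0011 10-011 100-00 100-11 1001-1 10010- 11-110 111-10 11111-
PIs = {-00100, -10110, -11111, 0-1000, 001101, 001110, 01100-, 1-0011, 10-011, 100-00, 100-11, 1001-1, 10010-, 11-110, 111-10, 11111-}
Coverage chart:
  m4: -00100 ←essential
  m13: 001101 ←essential
  m14: 001110 ←essential
  m22: -10110 ←essential
  m24: 0-1000,01100-
  m31: -11111 ←essential
  m32: 100-00 ←essential
  m35: 1-0011,10-011,100-11
  m36: -00100,100-00,10010-
  m37: 1001-1,10010-
  m39: 100-11,1001-1
  m43: 10-011 ←essential
  m51: 1-0011 ←essential
  m54: -10110,11-110
  m58: 111-10 ←essential
  m62: 11-110,111-10,11111-
  m63: -11111,11111-
Essential: -00100, -10110, -11111, 001101, 001110, 1-0011, 10-011, 100-00, 111-10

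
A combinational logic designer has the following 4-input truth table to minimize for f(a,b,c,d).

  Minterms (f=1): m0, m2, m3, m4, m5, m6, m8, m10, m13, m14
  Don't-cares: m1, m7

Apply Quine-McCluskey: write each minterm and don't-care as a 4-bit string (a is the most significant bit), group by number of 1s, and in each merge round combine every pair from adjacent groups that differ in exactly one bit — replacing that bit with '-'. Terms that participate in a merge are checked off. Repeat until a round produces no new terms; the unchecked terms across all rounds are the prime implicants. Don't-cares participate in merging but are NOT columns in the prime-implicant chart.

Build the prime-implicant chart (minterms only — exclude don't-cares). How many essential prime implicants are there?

4

Round 0: 0000✓ 0001✓ 0010✓ 0011✓ 0100✓ 0101✓ 0110✓ 0111✓ 1000✓ 1010✓ 1101✓ 1110✓
Round 1: -000✓ -010✓ -101 -110✓ 0-00✓ 0-01✓ 0-10✓ 0-11✓ 00-0✓ 00-1✓ 000-✓ 001-✓ 01-0✓ 01-1✓ 010-✓ 011-✓ 1-10✓ 10-0✓
Round 2: --10 -0-0 0--0✓ 0--1✓ 0-0-✓ 0-1-✓ 00--✓ 01--✓
Round 3: 0---
PIs = {--10, -0-0, -101, 0---}
Coverage chart:
  m0: -0-0,0---
  m2: --10,-0-0,0---
  m3: 0--- ←essential
  m4: 0--- ←essential
  m5: -101,0---
  m6: --10,0---
  m8: -0-0 ←essential
  m10: --10,-0-0
  m13: -101 ←essential
  m14: --10 ←essential
Essential: --10, -0-0, -101, 0---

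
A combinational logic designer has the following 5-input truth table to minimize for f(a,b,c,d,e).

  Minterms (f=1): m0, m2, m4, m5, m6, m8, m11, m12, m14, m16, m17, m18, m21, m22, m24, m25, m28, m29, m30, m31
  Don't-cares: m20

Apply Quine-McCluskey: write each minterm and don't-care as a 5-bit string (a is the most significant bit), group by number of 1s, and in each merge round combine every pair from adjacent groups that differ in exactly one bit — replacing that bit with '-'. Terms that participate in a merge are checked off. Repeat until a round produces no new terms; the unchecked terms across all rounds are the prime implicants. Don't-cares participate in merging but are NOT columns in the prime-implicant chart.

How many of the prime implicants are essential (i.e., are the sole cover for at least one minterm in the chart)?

7

[col 0] 00000*, 00010*, 00100*, 00101*, 00110*, 01000*, 01011, 01100*, 01110*, 10000*, 10001*, 10010*, 10100*, 10101*, 10110*, 11000*, 11001*, 11100*, 11101*, 11110*, 11111*
[col 1] -0000*, -0010*, -0100*, -0101*, -0110*, -1000*, -1100*, -1110*, 0-000*, 0-100*, 0-110*, 00-00*, 00-10*, 000-0*, 001-0*, 0010-*, 01-00*, 011-0*, 1-000*, 1-001*, 1-100*, 1-101*, 1-110*, 10-00*, 10-01*, 10-10*, 100-0*, 1000-*, 101-0*, 1010-*, 11-00*, 11-01*, 1100-*, 111-0*, 111-1*, 1110-*, 1111-*
[col 2] --000*, --100*, --110*, -0-00*, -0-10*, -00-0*, -01-0*, -010-, -1-00*, -11-0*, 0--00*, 0-1-0*, 00--0*, 1--00*, 1--01*, 1-00-*, 1-1-0*, 1-10-*, 10--0*, 10-0-*, 11-0-*, 111--
[col 3] ---00, --1-0, -0--0, 1--0-
Prime implicants: ---00, --1-0, -0--0, -010-, 01011, 1--0-, 111--
PI chart (minterm → PIs covering it):
  0 | ---00,-0--0
  2 | -0--0  (sole → essential)
  4 | ---00,--1-0,-0--0,-010-
  5 | -010-  (sole → essential)
  6 | --1-0,-0--0
  8 | ---00  (sole → essential)
  11 | 01011  (sole → essential)
  12 | ---00,--1-0
  14 | --1-0  (sole → essential)
  16 | ---00,-0--0,1--0-
  17 | 1--0-  (sole → essential)
  18 | -0--0  (sole → essential)
  21 | -010-,1--0-
  22 | --1-0,-0--0
  24 | ---00,1--0-
  25 | 1--0-  (sole → essential)
  28 | ---00,--1-0,1--0-,111--
  29 | 1--0-,111--
  30 | --1-0,111--
  31 | 111--  (sole → essential)
Essential prime implicants: ---00, --1-0, -0--0, -010-, 01011, 1--0-, 111--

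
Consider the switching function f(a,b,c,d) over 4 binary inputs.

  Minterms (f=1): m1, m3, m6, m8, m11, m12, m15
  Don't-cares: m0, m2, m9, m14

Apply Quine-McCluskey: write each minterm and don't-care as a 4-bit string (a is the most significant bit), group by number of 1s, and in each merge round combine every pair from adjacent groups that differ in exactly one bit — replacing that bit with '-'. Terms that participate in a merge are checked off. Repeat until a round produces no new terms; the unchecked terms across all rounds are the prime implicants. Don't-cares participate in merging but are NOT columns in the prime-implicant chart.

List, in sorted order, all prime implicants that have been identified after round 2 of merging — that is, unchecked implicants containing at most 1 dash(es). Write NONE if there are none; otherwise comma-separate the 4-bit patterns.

size-2^0 implicants → 0000(✓)  0001(✓)  0010(✓)  0011(✓)  0110(✓)  1000(✓)  1001(✓)  1011(✓)  1100(✓)  1110(✓)  1111(✓)
size-2^1 implicants → -000(✓)  -001(✓)  -011(✓)  -110  0-10  00-0(✓)  00-1(✓)  000-(✓)  001-(✓)  1-00  1-11  10-1(✓)  100-(✓)  11-0  111-
size-2^2 implicants → -0-1  -00-  00--
Unchecked terms (primes): -0-1, -00-, -110, 0-10, 00--, 1-00, 1-11, 11-0, 111-

-110, 0-10, 1-00, 1-11, 11-0, 111-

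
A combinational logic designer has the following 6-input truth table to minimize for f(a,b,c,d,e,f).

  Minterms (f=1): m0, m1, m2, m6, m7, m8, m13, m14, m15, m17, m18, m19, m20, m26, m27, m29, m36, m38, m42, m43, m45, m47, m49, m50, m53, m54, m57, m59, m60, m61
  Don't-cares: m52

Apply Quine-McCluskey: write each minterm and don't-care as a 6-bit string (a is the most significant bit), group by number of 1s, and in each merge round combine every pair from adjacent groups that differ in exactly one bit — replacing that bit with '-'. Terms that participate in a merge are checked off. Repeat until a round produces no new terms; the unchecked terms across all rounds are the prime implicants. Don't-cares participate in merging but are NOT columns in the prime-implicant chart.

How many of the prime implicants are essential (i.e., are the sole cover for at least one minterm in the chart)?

8

size-2^0 implicants → 000000(✓)  000001(✓)  000010(✓)  000110(✓)  000111(✓)  001000(✓)  001101(✓)  001110(✓)  001111(✓)  010001(✓)  010010(✓)  010011(✓)  010100(✓)  011010(✓)  011011(✓)  011101(✓)  100100(✓)  100110(✓)  101010(✓)  101011(✓)  101101(✓)  101111(✓)  110001(✓)  110010(✓)  110100(✓)  110101(✓)  110110(✓)  111001(✓)  111011(✓)  111100(✓)  111101(✓)
size-2^1 implicants → -00110  -01101(✓)  -01111(✓)  -10001  -10010  -10100  -11011  -11101(✓)  0-0001  0-0010  0-1101(✓)  00-000  00-110(✓)  00-111(✓)  000-10  0000-0  00000-  00011-(✓)  0011-1(✓)  00111-(✓)  01-010(✓)  01-011(✓)  0100-1  01001-(✓)  01101-(✓)  1-0100(✓)  1-0110(✓)  1-1011  1-1101(✓)  1001-0(✓)  101-11  10101-  1011-1(✓)  11-001(✓)  11-100(✓)  11-101(✓)  110-01(✓)  110-10  1101-0(✓)  11010-(✓)  111-01(✓)  1110-1  11110-(✓)
size-2^2 implicants → --1101  -011-1  00-11-  01-01-  1-01-0  11--01  11-10-
Unchecked terms (primes): --1101, -00110, -011-1, -10001, -10010, -10100, -11011, 0-0001, 0-0010, 00-000, 00-11-, 000-10, 0000-0, 00000-, 01-01-, 0100-1, 1-01-0, 1-1011, 101-11, 10101-, 11--01, 11-10-, 110-10, 1110-1
Minterm coverage:
  m0 ⊆ 00-000,0000-0,00000-
  m1 ⊆ 0-0001,00000-
  m2 ⊆ 0-0010,000-10,0000-0
  m6 ⊆ -00110,00-11-,000-10
  m7 ⊆ 00-11- [E]
  m8 ⊆ 00-000 [E]
  m13 ⊆ --1101,-011-1
  m14 ⊆ 00-11- [E]
  m15 ⊆ -011-1,00-11-
  m17 ⊆ -10001,0-0001,0100-1
  m18 ⊆ -10010,0-0010,01-01-
  m19 ⊆ 01-01-,0100-1
  m20 ⊆ -10100 [E]
  m26 ⊆ 01-01- [E]
  m27 ⊆ -11011,01-01-
  m29 ⊆ --1101 [E]
  m36 ⊆ 1-01-0 [E]
  m38 ⊆ -00110,1-01-0
  m42 ⊆ 10101- [E]
  m43 ⊆ 1-1011,101-11,10101-
  m45 ⊆ --1101,-011-1
  m47 ⊆ -011-1,101-11
  m49 ⊆ -10001,11--01
  m50 ⊆ -10010,110-10
  m53 ⊆ 11--01,11-10-
  m54 ⊆ 1-01-0,110-10
  m57 ⊆ 11--01,1110-1
  m59 ⊆ -11011,1-1011,1110-1
  m60 ⊆ 11-10- [E]
  m61 ⊆ --1101,11--01,11-10-
E = {--1101, -10100, 00-000, 00-11-, 01-01-, 1-01-0, 10101-, 11-10-}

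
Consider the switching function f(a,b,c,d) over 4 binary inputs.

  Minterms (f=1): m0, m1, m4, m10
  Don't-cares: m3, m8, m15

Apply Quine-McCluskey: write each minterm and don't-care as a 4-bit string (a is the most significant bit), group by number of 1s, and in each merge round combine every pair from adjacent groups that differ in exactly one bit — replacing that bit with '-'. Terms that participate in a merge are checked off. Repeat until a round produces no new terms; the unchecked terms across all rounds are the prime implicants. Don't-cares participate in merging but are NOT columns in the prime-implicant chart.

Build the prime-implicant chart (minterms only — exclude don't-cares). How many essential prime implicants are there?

[col 0] 0000*, 0001*, 0011*, 0100*, 1000*, 1010*, 1111
[col 1] -000, 0-00, 00-1, 000-, 10-0
Prime implicants: -000, 0-00, 00-1, 000-, 10-0, 1111
PI chart (minterm → PIs covering it):
  0 | -000,0-00,000-
  1 | 00-1,000-
  4 | 0-00  (sole → essential)
  10 | 10-0  (sole → essential)
Essential prime implicants: 0-00, 10-0

2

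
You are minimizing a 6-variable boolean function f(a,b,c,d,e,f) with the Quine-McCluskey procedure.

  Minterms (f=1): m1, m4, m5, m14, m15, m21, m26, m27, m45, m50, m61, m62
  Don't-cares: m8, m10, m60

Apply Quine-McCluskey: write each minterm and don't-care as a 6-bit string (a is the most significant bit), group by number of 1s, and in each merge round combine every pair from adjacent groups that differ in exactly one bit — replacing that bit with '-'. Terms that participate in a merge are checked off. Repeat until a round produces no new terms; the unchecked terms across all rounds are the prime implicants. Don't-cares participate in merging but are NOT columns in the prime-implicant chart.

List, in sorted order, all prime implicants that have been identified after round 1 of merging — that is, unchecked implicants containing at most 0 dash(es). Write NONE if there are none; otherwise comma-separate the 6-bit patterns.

[col 0] 000001*, 000100*, 000101*, 001000*, 001010*, 001110*, 001111*, 010101*, 011010*, 011011*, 101101*, 110010, 111100*, 111101*, 111110*
[col 1] 0-0101, 0-1010, 000-01, 00010-, 001-10, 0010-0, 00111-, 01101-, 1-1101, 1111-0, 11110-
Prime implicants: 0-0101, 0-1010, 000-01, 00010-, 001-10, 0010-0, 00111-, 01101-, 1-1101, 110010, 1111-0, 11110-

110010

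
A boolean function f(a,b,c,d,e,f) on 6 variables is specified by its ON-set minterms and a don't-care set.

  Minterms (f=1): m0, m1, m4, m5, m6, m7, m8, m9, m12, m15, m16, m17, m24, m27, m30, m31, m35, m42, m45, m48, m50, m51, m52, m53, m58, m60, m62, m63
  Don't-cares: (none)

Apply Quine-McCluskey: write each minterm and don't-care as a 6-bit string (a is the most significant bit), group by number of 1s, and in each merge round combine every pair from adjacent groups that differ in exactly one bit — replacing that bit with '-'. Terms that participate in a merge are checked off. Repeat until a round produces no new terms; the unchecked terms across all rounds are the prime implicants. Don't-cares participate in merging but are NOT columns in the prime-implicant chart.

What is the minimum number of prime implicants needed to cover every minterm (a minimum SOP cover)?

14

[col 0] 000000*, 000001*, 000100*, 000101*, 000110*, 000111*, 001000*, 001001*, 001100*, 001111*, 010000*, 010001*, 011000*, 011011*, 011110*, 011111*, 100011*, 101010*, 101101, 110000*, 110010*, 110011*, 110100*, 110101*, 111010*, 111100*, 111110*, 111111*
[col 1] -10000, -11110*, -11111*, 0-0000*, 0-0001*, 0-1000*, 0-1111, 00-000*, 00-001*, 00-100*, 00-111, 000-00*, 000-01*, 00000-*, 0001-0*, 0001-1*, 00010-*, 00011-*, 001-00*, 00100-*, 01-000*, 01000-*, 011-11, 01111-*, 1-0011, 1-1010, 11-010, 11-100, 110-00, 1100-0, 11001-, 11010-, 111-10, 1111-0, 11111-*
[col 2] -1111-, 0--000, 0-000-, 00--00, 00-00-, 000-0-, 0001--
Prime implicants: -10000, -1111-, 0--000, 0-000-, 0-1111, 00--00, 00-00-, 00-111, 000-0-, 0001--, 011-11, 1-0011, 1-1010, 101101, 11-010, 11-100, 110-00, 1100-0, 11001-, 11010-, 111-10, 1111-0
PI chart (minterm → PIs covering it):
  0 | 0--000,0-000-,00--00,00-00-,000-0-
  1 | 0-000-,00-00-,000-0-
  4 | 00--00,000-0-,0001--
  5 | 000-0-,0001--
  6 | 0001--  (sole → essential)
  7 | 00-111,0001--
  8 | 0--000,00--00,00-00-
  9 | 00-00-  (sole → essential)
  12 | 00--00  (sole → essential)
  15 | 0-1111,00-111
  16 | -10000,0--000,0-000-
  17 | 0-000-  (sole → essential)
  24 | 0--000  (sole → essential)
  27 | 011-11  (sole → essential)
  30 | -1111-  (sole → essential)
  31 | -1111-,0-1111,011-11
  35 | 1-0011  (sole → essential)
  42 | 1-1010  (sole → essential)
  45 | 101101  (sole → essential)
  48 | -10000,110-00,1100-0
  50 | 11-010,1100-0,11001-
  51 | 1-0011,11001-
  52 | 11-100,110-00,11010-
  53 | 11010-  (sole → essential)
  58 | 1-1010,11-010,111-10
  60 | 11-100,1111-0
  62 | -1111-,111-10,1111-0
  63 | -1111-  (sole → essential)
Essential prime implicants: -1111-, 0--000, 0-000-, 00--00, 00-00-, 0001--, 011-11, 1-0011, 1-1010, 101101, 11010-
Petrick residual → 0-1111, 11-100, 1100-0
Minimum SOP uses 14 PIs: bcde + a'd'e'f' + a'c'd'e' + a'cdef + a'b'e'f' + a'b'd'e' + a'b'c'd + a'bcef + ac'd'ef + acd'ef' + ab'cde'f + abde'f' + abc'd'f' + abc'de'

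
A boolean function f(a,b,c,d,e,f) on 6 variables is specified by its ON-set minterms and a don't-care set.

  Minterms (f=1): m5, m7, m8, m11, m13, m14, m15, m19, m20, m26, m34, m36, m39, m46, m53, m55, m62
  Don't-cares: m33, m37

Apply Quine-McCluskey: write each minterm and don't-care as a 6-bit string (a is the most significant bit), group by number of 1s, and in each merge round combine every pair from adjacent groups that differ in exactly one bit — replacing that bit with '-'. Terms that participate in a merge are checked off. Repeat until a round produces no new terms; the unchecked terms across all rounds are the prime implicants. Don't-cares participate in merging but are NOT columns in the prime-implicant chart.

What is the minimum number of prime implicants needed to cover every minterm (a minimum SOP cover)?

Round 0: 000101✓ 000111✓ 001000 001011✓ 001101✓ 001110✓ 001111✓ 010011 010100 011010 100001✓ 100010 100100✓ 100101✓ 100111✓ 101110✓ 110101✓ 110111✓ 111110✓
Round 1: -00101✓ -00111✓ -01110 00-101✓ 00-111✓ 0001-1✓ 001-11 0011-1✓ 00111- 1-0101✓ 1-0111✓ 1-1110 100-01 1001-1✓ 10010- 1101-1✓
Round 2: -001-1 00-1-1 1-01-1
PIs = {-001-1, -01110, 00-1-1, 001-11, 001000, 00111-, 010011, 010100, 011010, 1-01-1, 1-1110, 100-01, 100010, 10010-}
Coverage chart:
  m5: -001-1,00-1-1
  m7: -001-1,00-1-1
  m8: 001000 ←essential
  m11: 001-11 ←essential
  m13: 00-1-1 ←essential
  m14: -01110,00111-
  m15: 00-1-1,001-11,00111-
  m19: 010011 ←essential
  m20: 010100 ←essential
  m26: 011010 ←essential
  m34: 100010 ←essential
  m36: 10010- ←essential
  m39: -001-1,1-01-1
  m46: -01110,1-1110
  m53: 1-01-1 ←essential
  m55: 1-01-1 ←essential
  m62: 1-1110 ←essential
Essential: 00-1-1, 001-11, 001000, 010011, 010100, 011010, 1-01-1, 1-1110, 100010, 10010-
Petrick residual → -01110
Min cover (11 terms): b'cdef' + a'b'df + a'b'cef + a'b'cd'e'f' + a'bc'd'ef + a'bc'de'f' + a'bcd'ef' + ac'df + acdef' + ab'c'd'ef' + ab'c'de'

11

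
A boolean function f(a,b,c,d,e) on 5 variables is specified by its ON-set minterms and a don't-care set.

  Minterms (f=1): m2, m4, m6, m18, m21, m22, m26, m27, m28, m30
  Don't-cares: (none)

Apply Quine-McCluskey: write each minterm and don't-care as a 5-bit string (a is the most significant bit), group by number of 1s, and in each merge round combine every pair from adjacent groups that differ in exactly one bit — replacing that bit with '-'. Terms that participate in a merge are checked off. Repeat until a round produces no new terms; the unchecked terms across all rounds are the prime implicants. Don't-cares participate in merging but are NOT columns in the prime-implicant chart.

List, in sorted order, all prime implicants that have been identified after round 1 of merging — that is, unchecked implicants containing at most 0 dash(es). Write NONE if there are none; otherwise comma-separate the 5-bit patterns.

Round 0: 00010✓ 00100✓ 00110✓ 10010✓ 10101 10110✓ 11010✓ 11011✓ 11100✓ 11110✓
Round 1: -0010✓ -0110✓ 00-10✓ 001-0 1-010✓ 1-110✓ 10-10✓ 11-10✓ 1101- 111-0
Round 2: -0-10 1--10
PIs = {-0-10, 001-0, 1--10, 10101, 1101-, 111-0}

10101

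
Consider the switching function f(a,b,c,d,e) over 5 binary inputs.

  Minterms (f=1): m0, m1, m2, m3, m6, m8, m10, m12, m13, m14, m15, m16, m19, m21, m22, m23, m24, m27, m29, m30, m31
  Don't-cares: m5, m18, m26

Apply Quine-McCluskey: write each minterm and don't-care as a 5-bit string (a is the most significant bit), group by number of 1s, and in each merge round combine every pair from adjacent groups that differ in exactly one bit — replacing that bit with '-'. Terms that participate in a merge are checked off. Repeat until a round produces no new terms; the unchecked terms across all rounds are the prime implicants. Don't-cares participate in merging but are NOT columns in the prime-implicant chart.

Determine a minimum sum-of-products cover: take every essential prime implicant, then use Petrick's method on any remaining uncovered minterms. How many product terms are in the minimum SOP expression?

Round 0: 00000✓ 00001✓ 00010✓ 00011✓ 00101✓ 00110✓ 01000✓ 01010✓ 01100✓ 01101✓ 01110✓ 01111✓ 10000✓ 10010✓ 10011✓ 10101✓ 10110✓ 10111✓ 11000✓ 11010✓ 11011✓ 11101✓ 11110✓ 11111✓
Round 1: -0000✓ -0010✓ -0011✓ -0101✓ -0110✓ -1000✓ -1010✓ -1101✓ -1110✓ -1111✓ 0-000✓ 0-010✓ 0-101✓ 0-110✓ 00-01 00-10✓ 000-0✓ 000-1✓ 0000-✓ 0001-✓ 01-00✓ 01-10✓ 010-0✓ 011-0✓ 011-1✓ 0110-✓ 0111-✓ 1-000✓ 1-010✓ 1-011✓ 1-101✓ 1-110✓ 1-111✓ 10-10✓ 10-11✓ 100-0✓ 1001-✓ 101-1✓ 1011-✓ 11-10✓ 11-11✓ 110-0✓ 1101-✓ 111-1✓ 1111-✓
Round 2: --000✓ --010✓ --101 --110✓ -0-10✓ -00-0✓ -001- -1-10✓ -10-0✓ -11-1 -111- 0--10✓ 0-0-0✓ 000-- 01--0 011-- 1--10✓ 1--11✓ 1-0-0✓ 1-01-✓ 1-1-1 1-11-✓ 10-1-✓ 11-1-✓
Round 3: ---10 --0-0 1--1-
PIs = {---10, --0-0, --101, -001-, -11-1, -111-, 00-01, 000--, 01--0, 011--, 1--1-, 1-1-1}
Coverage chart:
  m0: --0-0,000--
  m1: 00-01,000--
  m2: ---10,--0-0,-001-,000--
  m3: -001-,000--
  m6: ---10 ←essential
  m8: --0-0,01--0
  m10: ---10,--0-0,01--0
  m12: 01--0,011--
  m13: --101,-11-1,011--
  m14: ---10,-111-,01--0,011--
  m15: -11-1,-111-,011--
  m16: --0-0 ←essential
  m19: -001-,1--1-
  m21: --101,1-1-1
  m22: ---10,1--1-
  m23: 1--1-,1-1-1
  m24: --0-0 ←essential
  m27: 1--1- ←essential
  m29: --101,-11-1,1-1-1
  m30: ---10,-111-,1--1-
  m31: -11-1,-111-,1--1-,1-1-1
Essential: ---10, --0-0, 1--1-
Petrick residual → --101, 000--, 011--
Min cover (6 terms): de' + c'e' + cd'e + a'b'c' + a'bc + ad

6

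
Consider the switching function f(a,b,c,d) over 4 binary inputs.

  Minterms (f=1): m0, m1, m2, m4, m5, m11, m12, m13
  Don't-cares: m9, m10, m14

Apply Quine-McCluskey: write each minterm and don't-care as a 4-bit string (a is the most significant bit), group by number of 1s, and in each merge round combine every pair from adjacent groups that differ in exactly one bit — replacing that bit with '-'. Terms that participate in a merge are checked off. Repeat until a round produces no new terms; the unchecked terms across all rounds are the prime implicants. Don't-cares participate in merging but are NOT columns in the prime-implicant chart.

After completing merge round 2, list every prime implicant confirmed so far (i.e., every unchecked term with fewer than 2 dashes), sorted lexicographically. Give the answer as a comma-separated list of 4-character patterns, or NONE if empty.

-010, 00-0, 1-10, 10-1, 101-, 11-0

Round 0: 0000✓ 0001✓ 0010✓ 0100✓ 0101✓ 1001✓ 1010✓ 1011✓ 1100✓ 1101✓ 1110✓
Round 1: -001✓ -010 -100✓ -101✓ 0-00✓ 0-01✓ 00-0 000-✓ 010-✓ 1-01✓ 1-10 10-1 101- 11-0 110-✓
Round 2: --01 -10- 0-0-
PIs = {--01, -010, -10-, 0-0-, 00-0, 1-10, 10-1, 101-, 11-0}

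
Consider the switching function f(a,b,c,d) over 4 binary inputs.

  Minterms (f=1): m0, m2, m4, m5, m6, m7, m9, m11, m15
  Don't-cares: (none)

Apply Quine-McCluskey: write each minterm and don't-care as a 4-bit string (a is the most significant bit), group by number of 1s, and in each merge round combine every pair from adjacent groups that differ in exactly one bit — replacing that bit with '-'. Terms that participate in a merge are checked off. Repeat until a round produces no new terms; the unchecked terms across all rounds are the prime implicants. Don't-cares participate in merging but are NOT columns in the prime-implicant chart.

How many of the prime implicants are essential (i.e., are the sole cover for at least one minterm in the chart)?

size-2^0 implicants → 0000(✓)  0010(✓)  0100(✓)  0101(✓)  0110(✓)  0111(✓)  1001(✓)  1011(✓)  1111(✓)
size-2^1 implicants → -111  0-00(✓)  0-10(✓)  00-0(✓)  01-0(✓)  01-1(✓)  010-(✓)  011-(✓)  1-11  10-1
size-2^2 implicants → 0--0  01--
Unchecked terms (primes): -111, 0--0, 01--, 1-11, 10-1
Minterm coverage:
  m0 ⊆ 0--0 [E]
  m2 ⊆ 0--0 [E]
  m4 ⊆ 0--0,01--
  m5 ⊆ 01-- [E]
  m6 ⊆ 0--0,01--
  m7 ⊆ -111,01--
  m9 ⊆ 10-1 [E]
  m11 ⊆ 1-11,10-1
  m15 ⊆ -111,1-11
E = {0--0, 01--, 10-1}

3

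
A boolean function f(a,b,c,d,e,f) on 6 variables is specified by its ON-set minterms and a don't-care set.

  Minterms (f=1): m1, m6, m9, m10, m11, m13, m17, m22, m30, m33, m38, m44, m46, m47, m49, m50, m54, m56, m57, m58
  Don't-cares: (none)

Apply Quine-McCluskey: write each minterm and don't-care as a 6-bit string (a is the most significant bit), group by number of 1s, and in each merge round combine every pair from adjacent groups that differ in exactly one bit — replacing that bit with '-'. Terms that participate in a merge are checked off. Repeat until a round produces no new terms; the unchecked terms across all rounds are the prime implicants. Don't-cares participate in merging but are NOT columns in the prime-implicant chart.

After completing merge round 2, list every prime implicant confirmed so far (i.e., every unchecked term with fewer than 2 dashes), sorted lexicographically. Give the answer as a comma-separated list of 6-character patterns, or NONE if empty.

00-001, 001-01, 0010-1, 00101-, 01-110, 10-110, 1011-0, 10111-, 11-001, 11-010, 110-10, 1110-0, 11100-

Round 0: 000001✓ 000110✓ 001001✓ 001010✓ 001011✓ 001101✓ 010001✓ 010110✓ 011110✓ 100001✓ 100110✓ 101100✓ 101110✓ 101111✓ 110001✓ 110010✓ 110110✓ 111000✓ 111001✓ 111010✓
Round 1: -00001✓ -00110✓ -10001✓ -10110✓ 0-0001✓ 0-0110✓ 00-001 001-01 0010-1 00101- 01-110 1-0001✓ 1-0110✓ 10-110 1011-0 10111- 11-001 11-010 110-10 1110-0 11100-
Round 2: --0001 --0110
PIs = {--0001, --0110, 00-001, 001-01, 0010-1, 00101-, 01-110, 10-110, 1011-0, 10111-, 11-001, 11-010, 110-10, 1110-0, 11100-}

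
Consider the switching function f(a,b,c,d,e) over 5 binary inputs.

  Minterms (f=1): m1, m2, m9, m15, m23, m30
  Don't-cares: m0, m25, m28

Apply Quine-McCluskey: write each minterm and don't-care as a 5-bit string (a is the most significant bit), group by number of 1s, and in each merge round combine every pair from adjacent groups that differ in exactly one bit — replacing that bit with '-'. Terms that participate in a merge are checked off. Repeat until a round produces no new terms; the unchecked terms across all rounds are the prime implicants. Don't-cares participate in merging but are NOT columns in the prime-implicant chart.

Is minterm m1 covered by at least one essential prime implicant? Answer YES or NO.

size-2^0 implicants → 00000(✓)  00001(✓)  00010(✓)  01001(✓)  01111  10111  11001(✓)  11100(✓)  11110(✓)
size-2^1 implicants → -1001  0-001  000-0  0000-  111-0
Unchecked terms (primes): -1001, 0-001, 000-0, 0000-, 01111, 10111, 111-0
Minterm coverage:
  m1 ⊆ 0-001,0000-
  m2 ⊆ 000-0 [E]
  m9 ⊆ -1001,0-001
  m15 ⊆ 01111 [E]
  m23 ⊆ 10111 [E]
  m30 ⊆ 111-0 [E]
E = {000-0, 01111, 10111, 111-0}

NO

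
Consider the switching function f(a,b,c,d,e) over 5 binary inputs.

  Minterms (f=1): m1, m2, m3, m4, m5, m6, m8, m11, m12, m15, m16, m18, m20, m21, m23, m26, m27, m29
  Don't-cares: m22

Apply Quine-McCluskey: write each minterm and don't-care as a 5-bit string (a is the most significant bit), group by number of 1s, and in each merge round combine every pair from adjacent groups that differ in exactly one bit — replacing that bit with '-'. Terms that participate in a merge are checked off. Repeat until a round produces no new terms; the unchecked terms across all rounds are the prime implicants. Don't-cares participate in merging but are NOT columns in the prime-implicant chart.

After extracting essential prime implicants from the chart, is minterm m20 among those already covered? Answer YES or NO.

size-2^0 implicants → 00001(✓)  00010(✓)  00011(✓)  00100(✓)  00101(✓)  00110(✓)  01000(✓)  01011(✓)  01100(✓)  01111(✓)  10000(✓)  10010(✓)  10100(✓)  10101(✓)  10110(✓)  10111(✓)  11010(✓)  11011(✓)  11101(✓)
size-2^1 implicants → -0010(✓)  -0100(✓)  -0101(✓)  -0110(✓)  -1011  0-011  0-100  00-01  00-10(✓)  000-1  0001-  001-0(✓)  0010-(✓)  01-00  01-11  1-010  1-101  10-00(✓)  10-10(✓)  100-0(✓)  101-0(✓)  101-1(✓)  1010-(✓)  1011-(✓)  1101-
size-2^2 implicants → -0-10  -01-0  -010-  10--0  101--
Unchecked terms (primes): -0-10, -01-0, -010-, -1011, 0-011, 0-100, 00-01, 000-1, 0001-, 01-00, 01-11, 1-010, 1-101, 10--0, 101--, 1101-
Minterm coverage:
  m1 ⊆ 00-01,000-1
  m2 ⊆ -0-10,0001-
  m3 ⊆ 0-011,000-1,0001-
  m4 ⊆ -01-0,-010-,0-100
  m5 ⊆ -010-,00-01
  m6 ⊆ -0-10,-01-0
  m8 ⊆ 01-00 [E]
  m11 ⊆ -1011,0-011,01-11
  m12 ⊆ 0-100,01-00
  m15 ⊆ 01-11 [E]
  m16 ⊆ 10--0 [E]
  m18 ⊆ -0-10,1-010,10--0
  m20 ⊆ -01-0,-010-,10--0,101--
  m21 ⊆ -010-,1-101,101--
  m23 ⊆ 101-- [E]
  m26 ⊆ 1-010,1101-
  m27 ⊆ -1011,1101-
  m29 ⊆ 1-101 [E]
E = {01-00, 01-11, 1-101, 10--0, 101--}

YES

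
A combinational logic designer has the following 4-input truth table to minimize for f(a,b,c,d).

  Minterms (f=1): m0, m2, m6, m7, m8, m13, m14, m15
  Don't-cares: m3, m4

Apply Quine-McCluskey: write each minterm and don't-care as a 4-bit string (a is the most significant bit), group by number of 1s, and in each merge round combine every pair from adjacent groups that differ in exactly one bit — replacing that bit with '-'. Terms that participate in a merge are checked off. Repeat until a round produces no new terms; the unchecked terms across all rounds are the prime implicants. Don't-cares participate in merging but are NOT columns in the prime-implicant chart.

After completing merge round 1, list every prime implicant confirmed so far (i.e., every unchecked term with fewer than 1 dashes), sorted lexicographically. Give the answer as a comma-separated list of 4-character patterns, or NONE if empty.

NONE

size-2^0 implicants → 0000(✓)  0010(✓)  0011(✓)  0100(✓)  0110(✓)  0111(✓)  1000(✓)  1101(✓)  1110(✓)  1111(✓)
size-2^1 implicants → -000  -110(✓)  -111(✓)  0-00(✓)  0-10(✓)  0-11(✓)  00-0(✓)  001-(✓)  01-0(✓)  011-(✓)  11-1  111-(✓)
size-2^2 implicants → -11-  0--0  0-1-
Unchecked terms (primes): -000, -11-, 0--0, 0-1-, 11-1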